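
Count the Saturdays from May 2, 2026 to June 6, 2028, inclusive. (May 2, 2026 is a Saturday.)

May 2, 2026 is a Saturday; the first Saturday on or after it is May 2, 2026.
From May 2, 2026 to June 6, 2028: 243 + 365 + 158 = 766 days (rest of 2026, 2027, to June 6, 2028 in 2028).
766 ÷ 7 = 109 full weeks with remainder 3, so 109 more Saturdays after the first → 110.

110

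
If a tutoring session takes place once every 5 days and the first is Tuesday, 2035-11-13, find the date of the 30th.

The 30th occurrence is 29 intervals after the first: 29 × 5 = 145 days after 2035-11-13.
November has 30 days — 17 days to the end of November leaves 128.
December has 31 days (97 left).
January has 31 days (66 left).
February has 29 days (37 left).
March has 31 days (6 left).
6 days into April → 2036-04-06.

2036-04-06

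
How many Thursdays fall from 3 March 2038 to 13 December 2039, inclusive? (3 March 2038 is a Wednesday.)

3 March 2038 is a Wednesday; the first Thursday on or after it is 4 March 2038 (1 day later).
From 4 March 2038 to 13 December 2039: 302 + 347 = 649 days (rest of 2038, to 13 December 2039 in 2039).
649 ÷ 7 = 92 full weeks with remainder 5, so 92 more Thursdays after the first → 93.

93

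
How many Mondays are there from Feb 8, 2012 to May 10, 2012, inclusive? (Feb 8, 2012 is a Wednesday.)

13

Feb 8, 2012 is a Wednesday; the first Monday on or after it is Feb 13, 2012 (5 days later).
From Feb 13, 2012 to May 10, 2012: 16 + 31 + 30 + 10 = 87 days (rest of Feb, Mar, Apr, May).
87 ÷ 7 = 12 full weeks with remainder 3, so 12 more Mondays after the first → 13.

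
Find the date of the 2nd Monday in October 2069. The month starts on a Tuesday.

October 14, 2069

October 2069 begins on a Tuesday, so the first Monday is October 7 (6 days later).
The 2nd Monday is 1 weeks later: 7 + 7 = 14.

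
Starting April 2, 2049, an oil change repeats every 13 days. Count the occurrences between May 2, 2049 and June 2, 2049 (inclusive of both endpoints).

2

Occurrences land 13·i days after April 2, 2049 for i = 0, 1, 2, …
May 2, 2049 is 30 days after the start; 30 ÷ 13 = 2 remainder 4; since the remainder is 4, round up to i = 3. First occurrence in the window: #4 on May 11, 2049 (3×13 = 39 days in).
June 2, 2049 is 61 days after the start; 61 ÷ 13 = 4 remainder 9. Last occurrence in the window: #5 on May 24, 2049.
Occurrences #4 through #5: 2 in total.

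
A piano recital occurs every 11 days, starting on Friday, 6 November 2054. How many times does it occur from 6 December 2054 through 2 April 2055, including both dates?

11

Occurrences land 11·i days after 6 November 2054 for i = 0, 1, 2, …
6 December 2054 is 30 days after the start; 30 ÷ 11 = 2 remainder 8; since the remainder is 8, round up to i = 3. First occurrence in the window: #4 on 9 December 2054 (3×11 = 33 days in).
2 April 2055 is 147 days after the start; 147 ÷ 11 = 13 remainder 4. Last occurrence in the window: #14 on 29 March 2055.
Occurrences #4 through #14: 11 in total.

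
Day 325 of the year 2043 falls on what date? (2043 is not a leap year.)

January has 31 days (325 − 31 = 294 remain).
February has 28 days (294 − 28 = 266 remain).
March has 31 days (266 − 31 = 235 remain).
April has 30 days (235 − 30 = 205 remain).
May has 31 days (205 − 31 = 174 remain).
June has 30 days (174 − 30 = 144 remain).
July has 31 days (144 − 31 = 113 remain).
August has 31 days (113 − 31 = 82 remain).
September has 30 days (82 − 30 = 52 remain).
October has 31 days (52 − 31 = 21 remain).
21 into November → November 21.

21 November 2043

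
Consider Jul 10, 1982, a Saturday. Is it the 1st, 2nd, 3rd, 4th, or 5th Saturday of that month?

2nd

Day 10 falls in week ⌈10/7⌉ of the month.
Days 1–7 hold the 1st Saturday, 8–14 the 2nd, 15–21 the 3rd, 22–28 the 4th, 29–31 the 5th.
10 is in the range for the 2nd.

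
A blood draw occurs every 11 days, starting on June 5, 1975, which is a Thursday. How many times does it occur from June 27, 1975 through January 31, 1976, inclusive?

Occurrences land 11·i days after June 5, 1975 for i = 0, 1, 2, …
June 27, 1975 is 22 days after the start; 22 ÷ 11 = 2 remainder 0. First occurrence in the window: #3 on June 27, 1975 (2×11 = 22 days in).
January 31, 1976 is 240 days after the start; 240 ÷ 11 = 21 remainder 9. Last occurrence in the window: #22 on January 22, 1976.
Occurrences #3 through #22: 20 in total.

20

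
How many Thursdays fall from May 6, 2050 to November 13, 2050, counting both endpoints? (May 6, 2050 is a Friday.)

27

May 6, 2050 is a Friday; the first Thursday on or after it is May 12, 2050 (6 days later).
From May 12, 2050 to November 13, 2050: 19 + 30 + 31 + 31 + 30 + 31 + 13 = 185 days (rest of May, June, July, August, September, October, November).
185 ÷ 7 = 26 full weeks with remainder 3, so 26 more Thursdays after the first → 27.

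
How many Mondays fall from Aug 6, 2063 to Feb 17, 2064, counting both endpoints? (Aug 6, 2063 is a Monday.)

Aug 6, 2063 is a Monday; the first Monday on or after it is Aug 6, 2063.
From Aug 6, 2063 to Feb 17, 2064: 25 + 30 + 31 + 30 + 31 + 31 + 17 = 195 days (rest of Aug, Sep, Oct, Nov, Dec, Jan, Feb).
195 ÷ 7 = 27 full weeks with remainder 6, so 27 more Mondays after the first → 28.

28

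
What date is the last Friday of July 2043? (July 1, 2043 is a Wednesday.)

July 2043 begins on a Wednesday, so the first Friday is July 3 (2 days later).
July 2043 has 31 days. Adding weeks: 3, 10, 17, 24, 31 — the last one ≤ 31 is the 31st.

2043-07-31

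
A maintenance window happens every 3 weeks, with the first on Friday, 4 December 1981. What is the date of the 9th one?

21 May 1982

The 9th occurrence is 8 intervals after the first: 8 × 21 = 168 days after 4 December 1981.
December has 31 days — 27 days to the end of December leaves 141.
January has 31 days (110 left).
February has 28 days (82 left).
March has 31 days (51 left).
April has 30 days (21 left).
21 days into May → 21 May 1982.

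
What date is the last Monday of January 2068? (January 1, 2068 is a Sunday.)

30 January 2068

January 2068 begins on a Sunday, so the first Monday is January 2 (1 day later).
January 2068 has 31 days. Adding weeks: 2, 9, 16, 23, 30 — the last one ≤ 31 is the 30th.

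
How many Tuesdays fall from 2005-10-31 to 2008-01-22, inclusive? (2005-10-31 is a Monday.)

117

2005-10-31 is a Monday; the first Tuesday on or after it is 2005-11-01 (1 day later).
From 2005-11-01 to 2008-01-22: 60 + 365 + 365 + 22 = 812 days (rest of 2005, 2006, 2007, to 2008-01-22 in 2008).
812 ÷ 7 = 116 full weeks with remainder 0, so 116 more Tuesdays after the first → 117.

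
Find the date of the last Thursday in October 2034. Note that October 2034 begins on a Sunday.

October 26, 2034

October 2034 begins on a Sunday, so the first Thursday is October 5 (4 days later).
October 2034 has 31 days. Adding weeks: 5, 12, 19, 26 — the last one ≤ 31 is the 26th.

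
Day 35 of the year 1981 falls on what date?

January has 31 days (35 − 31 = 4 remain).
4 into February → February 4.

1981-02-04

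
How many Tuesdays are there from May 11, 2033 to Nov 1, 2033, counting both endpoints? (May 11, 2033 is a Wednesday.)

May 11, 2033 is a Wednesday; the first Tuesday on or after it is May 17, 2033 (6 days later).
From May 17, 2033 to Nov 1, 2033: 14 + 30 + 31 + 31 + 30 + 31 + 1 = 168 days (rest of May, Jun, Jul, Aug, Sep, Oct, Nov).
168 ÷ 7 = 24 full weeks with remainder 0, so 24 more Tuesdays after the first → 25.

25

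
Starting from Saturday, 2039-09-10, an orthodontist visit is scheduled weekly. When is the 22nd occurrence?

The 22nd occurrence is 21 intervals after the first: 21 × 7 = 147 days after 2039-09-10.
September has 30 days — 20 days to the end of September leaves 127.
October has 31 days (96 left).
November has 30 days (66 left).
December has 31 days (35 left).
January has 31 days (4 left).
4 days into February → 2040-02-04.

2040-02-04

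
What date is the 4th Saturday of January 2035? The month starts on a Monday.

January 2035 begins on a Monday, so the first Saturday is January 6 (5 days later).
The 4th Saturday is 3 weeks later: 6 + 21 = 27.

January 27, 2035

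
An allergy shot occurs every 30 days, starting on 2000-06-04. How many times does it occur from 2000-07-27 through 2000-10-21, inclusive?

3

Occurrences land 30·i days after 2000-06-04 for i = 0, 1, 2, …
2000-07-27 is 53 days after the start; 53 ÷ 30 = 1 remainder 23; since the remainder is 23, round up to i = 2. First occurrence in the window: #3 on 2000-08-03 (2×30 = 60 days in).
2000-10-21 is 139 days after the start; 139 ÷ 30 = 4 remainder 19. Last occurrence in the window: #5 on 2000-10-02.
Occurrences #3 through #5: 3 in total.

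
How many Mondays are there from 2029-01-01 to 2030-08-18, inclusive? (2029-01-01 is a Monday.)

85

2029-01-01 is a Monday; the first Monday on or after it is 2029-01-01.
From 2029-01-01 to 2030-08-18: 364 + 230 = 594 days (rest of 2029, to 2030-08-18 in 2030).
594 ÷ 7 = 84 full weeks with remainder 6, so 84 more Mondays after the first → 85.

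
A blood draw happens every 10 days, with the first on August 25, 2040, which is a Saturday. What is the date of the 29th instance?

June 1, 2041

The 29th occurrence is 28 intervals after the first: 28 × 10 = 280 days after August 25, 2040.
August has 31 days — 6 days to the end of August leaves 274.
September has 30 days (244 left).
October has 31 days (213 left).
November has 30 days (183 left).
December has 31 days (152 left).
January has 31 days (121 left).
February has 28 days (93 left).
March has 31 days (62 left).
April has 30 days (32 left).
May has 31 days (1 left).
1 day into June → June 1, 2041.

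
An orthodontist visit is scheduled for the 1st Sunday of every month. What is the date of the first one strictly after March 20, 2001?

April 1, 2001

March 2001 starts on a Thursday, so its 1st Sunday is March 4, 2001 (3 days in).
That is not after March 20, 2001, so look at April 2001.
April 2001 starts on a Sunday, so its 1st Sunday is April 1, 2001.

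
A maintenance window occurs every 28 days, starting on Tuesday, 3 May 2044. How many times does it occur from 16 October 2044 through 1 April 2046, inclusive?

Occurrences land 28·i days after 3 May 2044 for i = 0, 1, 2, …
16 October 2044 is 166 days after the start; 166 ÷ 28 = 5 remainder 26; since the remainder is 26, round up to i = 6. First occurrence in the window: #7 on 18 October 2044 (6×28 = 168 days in).
1 April 2046 is 698 days after the start; 698 ÷ 28 = 24 remainder 26. Last occurrence in the window: #25 on 6 March 2046.
Occurrences #7 through #25: 19 in total.

19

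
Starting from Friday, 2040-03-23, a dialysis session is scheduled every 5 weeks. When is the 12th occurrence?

2041-04-12

The 12th occurrence is 11 intervals after the first: 11 × 35 = 385 days after 2040-03-23.
March has 31 days — 8 days to the end of March leaves 377.
April has 30 days (347 left).
May has 31 days (316 left).
June has 30 days (286 left).
July has 31 days (255 left).
August has 31 days (224 left).
September has 30 days (194 left).
October has 31 days (163 left).
November has 30 days (133 left).
December has 31 days (102 left).
January has 31 days (71 left).
February has 28 days (43 left).
March has 31 days (12 left).
12 days into April → 2041-04-12.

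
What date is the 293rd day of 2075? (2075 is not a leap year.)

2075-10-20

January has 31 days (293 − 31 = 262 remain).
February has 28 days (262 − 28 = 234 remain).
March has 31 days (234 − 31 = 203 remain).
April has 30 days (203 − 30 = 173 remain).
May has 31 days (173 − 31 = 142 remain).
June has 30 days (142 − 30 = 112 remain).
July has 31 days (112 − 31 = 81 remain).
August has 31 days (81 − 31 = 50 remain).
September has 30 days (50 − 30 = 20 remain).
20 into October → October 20.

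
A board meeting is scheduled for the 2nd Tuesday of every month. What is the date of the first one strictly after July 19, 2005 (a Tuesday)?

July 2005 starts on a Friday; its first Tuesday is the 5th, so the 2nd Tuesday is the 12th — July 12, 2005.
That is not after July 19, 2005, so look at August 2005.
August 2005 starts on a Monday; its first Tuesday is the 2nd, so the 2nd Tuesday is the 9th — August 9, 2005.

August 9, 2005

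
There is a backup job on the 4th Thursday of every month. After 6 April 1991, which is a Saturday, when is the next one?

25 April 1991

April 1991 starts on a Monday; its first Thursday is the 4th, so the 4th Thursday is the 25th — 25 April 1991.
25 April 1991 is after 6 April 1991, so that is the next one.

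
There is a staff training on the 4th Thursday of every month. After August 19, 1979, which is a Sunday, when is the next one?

August 1979 starts on a Wednesday; its first Thursday is the 2nd, so the 4th Thursday is the 23rd — August 23, 1979.
August 23, 1979 is after August 19, 1979, so that is the next one.

August 23, 1979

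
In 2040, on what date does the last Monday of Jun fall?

Jun 25, 2040

The first Monday of Jun 2040 is Jun 4.
Jun 2040 has 30 days. Adding weeks: 4, 11, 18, 25 — the last one ≤ 30 is the 25th.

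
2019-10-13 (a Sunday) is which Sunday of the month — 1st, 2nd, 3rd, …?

2nd

Day 13 falls in week ⌈13/7⌉ of the month.
Days 1–7 hold the 1st Sunday, 8–14 the 2nd, 15–21 the 3rd, 22–28 the 4th, 29–31 the 5th.
13 is in the range for the 2nd.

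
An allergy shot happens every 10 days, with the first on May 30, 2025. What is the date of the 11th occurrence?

The 11th occurrence is 10 intervals after the first: 10 × 10 = 100 days after May 30, 2025.
May has 31 days — 1 day to the end of May leaves 99.
Jun has 30 days (69 left).
Jul has 31 days (38 left).
Aug has 31 days (7 left).
7 days into Sep → Sep 7, 2025.

Sep 7, 2025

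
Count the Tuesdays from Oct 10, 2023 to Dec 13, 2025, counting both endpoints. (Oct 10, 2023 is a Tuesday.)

Oct 10, 2023 is a Tuesday; the first Tuesday on or after it is Oct 10, 2023.
From Oct 10, 2023 to Dec 13, 2025: 82 + 366 + 347 = 795 days (rest of 2023, 2024, to Dec 13, 2025 in 2025).
795 ÷ 7 = 113 full weeks with remainder 4, so 113 more Tuesdays after the first → 114.

114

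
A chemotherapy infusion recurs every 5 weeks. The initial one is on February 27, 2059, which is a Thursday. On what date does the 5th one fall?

The 5th occurrence is 4 intervals after the first: 4 × 35 = 140 days after February 27, 2059.
February has 28 days — 1 day to the end of February leaves 139.
March has 31 days (108 left).
April has 30 days (78 left).
May has 31 days (47 left).
June has 30 days (17 left).
17 days into July → July 17, 2059.

July 17, 2059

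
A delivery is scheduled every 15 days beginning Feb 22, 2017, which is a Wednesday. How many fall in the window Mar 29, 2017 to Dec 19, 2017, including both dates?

Occurrences land 15·i days after Feb 22, 2017 for i = 0, 1, 2, …
Mar 29, 2017 is 35 days after the start; 35 ÷ 15 = 2 remainder 5; since the remainder is 5, round up to i = 3. First occurrence in the window: #4 on Apr 8, 2017 (3×15 = 45 days in).
Dec 19, 2017 is 300 days after the start; 300 ÷ 15 = 20 remainder 0. Last occurrence in the window: #21 on Dec 19, 2017.
Occurrences #4 through #21: 18 in total.

18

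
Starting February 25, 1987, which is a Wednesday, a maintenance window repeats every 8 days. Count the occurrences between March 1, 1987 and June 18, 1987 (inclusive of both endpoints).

Occurrences land 8·i days after February 25, 1987 for i = 0, 1, 2, …
March 1, 1987 is 4 days after the start; 4 ÷ 8 = 0 remainder 4; since the remainder is 4, round up to i = 1. First occurrence in the window: #2 on March 5, 1987 (1×8 = 8 days in).
June 18, 1987 is 113 days after the start; 113 ÷ 8 = 14 remainder 1. Last occurrence in the window: #15 on June 17, 1987.
Occurrences #2 through #15: 14 in total.

14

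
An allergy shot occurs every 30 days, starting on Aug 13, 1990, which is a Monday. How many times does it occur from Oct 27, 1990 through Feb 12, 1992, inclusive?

16

Occurrences land 30·i days after Aug 13, 1990 for i = 0, 1, 2, …
Oct 27, 1990 is 75 days after the start; 75 ÷ 30 = 2 remainder 15; since the remainder is 15, round up to i = 3. First occurrence in the window: #4 on Nov 11, 1990 (3×30 = 90 days in).
Feb 12, 1992 is 548 days after the start; 548 ÷ 30 = 18 remainder 8. Last occurrence in the window: #19 on Feb 4, 1992.
Occurrences #4 through #19: 16 in total.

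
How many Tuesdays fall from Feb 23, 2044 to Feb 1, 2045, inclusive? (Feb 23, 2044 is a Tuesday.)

Feb 23, 2044 is a Tuesday; the first Tuesday on or after it is Feb 23, 2044.
From Feb 23, 2044 to Feb 1, 2045: 312 + 32 = 344 days (rest of 2044, to Feb 1, 2045 in 2045).
344 ÷ 7 = 49 full weeks with remainder 1, so 49 more Tuesdays after the first → 50.

50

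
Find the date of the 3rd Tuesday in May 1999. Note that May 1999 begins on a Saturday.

May 18, 1999

May 1999 begins on a Saturday, so the first Tuesday is May 4 (3 days later).
The 3rd Tuesday is 2 weeks later: 4 + 14 = 18.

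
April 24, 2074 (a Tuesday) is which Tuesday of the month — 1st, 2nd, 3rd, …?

Day 24 falls in week ⌈24/7⌉ of the month.
Days 1–7 hold the 1st Tuesday, 8–14 the 2nd, 15–21 the 3rd, 22–28 the 4th, 29–31 the 5th.
24 is in the range for the 4th.

4th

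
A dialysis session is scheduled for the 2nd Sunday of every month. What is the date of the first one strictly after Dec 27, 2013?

Dec 2013 starts on a Sunday; its first Sunday is the 1st, so the 2nd Sunday is the 8th — Dec 8, 2013.
That is not after Dec 27, 2013, so look at Jan 2014.
Jan 2014 starts on a Wednesday; its first Sunday is the 5th, so the 2nd Sunday is the 12th — Jan 12, 2014.

Jan 12, 2014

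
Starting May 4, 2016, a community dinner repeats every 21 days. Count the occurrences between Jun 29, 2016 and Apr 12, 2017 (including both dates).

14

Occurrences land 21·i days after May 4, 2016 for i = 0, 1, 2, …
Jun 29, 2016 is 56 days after the start; 56 ÷ 21 = 2 remainder 14; since the remainder is 14, round up to i = 3. First occurrence in the window: #4 on Jul 6, 2016 (3×21 = 63 days in).
Apr 12, 2017 is 343 days after the start; 343 ÷ 21 = 16 remainder 7. Last occurrence in the window: #17 on Apr 5, 2017.
Occurrences #4 through #17: 14 in total.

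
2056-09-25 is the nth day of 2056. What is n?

Days in months before September: 31 + 29 + 31 + 30 + 31 + 30 + 31 + 31 = 244.
Plus 25 days into September → day 269.

269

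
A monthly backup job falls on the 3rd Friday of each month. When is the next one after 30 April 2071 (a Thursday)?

April 2071 starts on a Wednesday; its first Friday is the 3rd, so the 3rd Friday is the 17th — 17 April 2071.
That is not after 30 April 2071, so look at May 2071.
May 2071 starts on a Friday; its first Friday is the 1st, so the 3rd Friday is the 15th — 15 May 2071.

15 May 2071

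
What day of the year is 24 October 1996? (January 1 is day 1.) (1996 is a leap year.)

298

Days in months before October: 31 + 29 + 31 + 30 + 31 + 30 + 31 + 31 + 30 = 274.
Plus 24 days into October → day 298.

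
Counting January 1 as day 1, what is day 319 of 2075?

15 November 2075

January has 31 days (319 − 31 = 288 remain).
February has 28 days (288 − 28 = 260 remain).
March has 31 days (260 − 31 = 229 remain).
April has 30 days (229 − 30 = 199 remain).
May has 31 days (199 − 31 = 168 remain).
June has 30 days (168 − 30 = 138 remain).
July has 31 days (138 − 31 = 107 remain).
August has 31 days (107 − 31 = 76 remain).
September has 30 days (76 − 30 = 46 remain).
October has 31 days (46 − 31 = 15 remain).
15 into November → November 15.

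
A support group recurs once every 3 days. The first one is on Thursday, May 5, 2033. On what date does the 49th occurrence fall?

September 26, 2033

The 49th occurrence is 48 intervals after the first: 48 × 3 = 144 days after May 5, 2033.
May has 31 days — 26 days to the end of May leaves 118.
June has 30 days (88 left).
July has 31 days (57 left).
August has 31 days (26 left).
26 days into September → September 26, 2033.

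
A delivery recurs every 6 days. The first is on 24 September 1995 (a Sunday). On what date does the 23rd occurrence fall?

3 February 1996

The 23rd occurrence is 22 intervals after the first: 22 × 6 = 132 days after 24 September 1995.
September has 30 days — 6 days to the end of September leaves 126.
October has 31 days (95 left).
November has 30 days (65 left).
December has 31 days (34 left).
January has 31 days (3 left).
3 days into February → 3 February 1996.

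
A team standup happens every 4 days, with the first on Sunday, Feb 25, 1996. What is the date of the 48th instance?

Aug 31, 1996

The 48th occurrence is 47 intervals after the first: 47 × 4 = 188 days after Feb 25, 1996.
Feb has 29 days — 4 days to the end of Feb leaves 184.
Mar has 31 days (153 left).
Apr has 30 days (123 left).
May has 31 days (92 left).
Jun has 30 days (62 left).
Jul has 31 days (31 left).
31 days into Aug → Aug 31, 1996.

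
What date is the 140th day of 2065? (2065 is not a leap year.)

January has 31 days (140 − 31 = 109 remain).
February has 28 days (109 − 28 = 81 remain).
March has 31 days (81 − 31 = 50 remain).
April has 30 days (50 − 30 = 20 remain).
20 into May → May 20.

20 May 2065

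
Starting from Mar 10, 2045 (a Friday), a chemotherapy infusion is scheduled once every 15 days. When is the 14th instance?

The 14th occurrence is 13 intervals after the first: 13 × 15 = 195 days after Mar 10, 2045.
Mar has 31 days — 21 days to the end of Mar leaves 174.
Apr has 30 days (144 left).
May has 31 days (113 left).
Jun has 30 days (83 left).
Jul has 31 days (52 left).
Aug has 31 days (21 left).
21 days into Sep → Sep 21, 2045.

Sep 21, 2045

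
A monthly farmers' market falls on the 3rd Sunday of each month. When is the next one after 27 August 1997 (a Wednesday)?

21 September 1997

August 1997 starts on a Friday; its first Sunday is the 3rd, so the 3rd Sunday is the 17th — 17 August 1997.
That is not after 27 August 1997, so look at September 1997.
September 1997 starts on a Monday; its first Sunday is the 7th, so the 3rd Sunday is the 21st — 21 September 1997.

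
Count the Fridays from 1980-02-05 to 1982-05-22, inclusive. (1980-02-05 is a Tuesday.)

120

1980-02-05 is a Tuesday; the first Friday on or after it is 1980-02-08 (3 days later).
From 1980-02-08 to 1982-05-22: 327 + 365 + 142 = 834 days (rest of 1980, 1981, to 1982-05-22 in 1982).
834 ÷ 7 = 119 full weeks with remainder 1, so 119 more Fridays after the first → 120.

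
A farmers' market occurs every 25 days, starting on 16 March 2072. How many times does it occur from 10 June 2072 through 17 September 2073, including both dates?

19

Occurrences land 25·i days after 16 March 2072 for i = 0, 1, 2, …
10 June 2072 is 86 days after the start; 86 ÷ 25 = 3 remainder 11; since the remainder is 11, round up to i = 4. First occurrence in the window: #5 on 24 June 2072 (4×25 = 100 days in).
17 September 2073 is 550 days after the start; 550 ÷ 25 = 22 remainder 0. Last occurrence in the window: #23 on 17 September 2073.
Occurrences #5 through #23: 19 in total.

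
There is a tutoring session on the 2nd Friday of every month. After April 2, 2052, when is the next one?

April 2052 starts on a Monday; its first Friday is the 5th, so the 2nd Friday is the 12th — April 12, 2052.
April 12, 2052 is after April 2, 2052, so that is the next one.

April 12, 2052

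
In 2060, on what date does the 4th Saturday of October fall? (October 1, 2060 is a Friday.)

2060-10-23

October 2060 begins on a Friday, so the first Saturday is October 2 (1 day later).
The 4th Saturday is 3 weeks later: 2 + 21 = 23.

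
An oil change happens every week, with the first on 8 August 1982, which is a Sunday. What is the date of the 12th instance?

24 October 1982

The 12th occurrence is 11 intervals after the first: 11 × 7 = 77 days after 8 August 1982.
August has 31 days — 23 days to the end of August leaves 54.
September has 30 days (24 left).
24 days into October → 24 October 1982.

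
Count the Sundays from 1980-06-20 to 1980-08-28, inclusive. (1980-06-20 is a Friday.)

10

1980-06-20 is a Friday; the first Sunday on or after it is 1980-06-22 (2 days later).
From 1980-06-22 to 1980-08-28: 8 + 31 + 28 = 67 days (rest of June, July, August).
67 ÷ 7 = 9 full weeks with remainder 4, so 9 more Sundays after the first → 10.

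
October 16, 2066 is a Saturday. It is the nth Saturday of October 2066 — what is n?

Day 16 falls in week ⌈16/7⌉ of the month.
Days 1–7 hold the 1st Saturday, 8–14 the 2nd, 15–21 the 3rd, 22–28 the 4th, 29–31 the 5th.
16 is in the range for the 3rd.

3rd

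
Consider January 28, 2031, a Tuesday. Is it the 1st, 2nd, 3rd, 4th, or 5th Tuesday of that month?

4th

Day 28 falls in week ⌈28/7⌉ of the month.
Days 1–7 hold the 1st Tuesday, 8–14 the 2nd, 15–21 the 3rd, 22–28 the 4th, 29–31 the 5th.
28 is in the range for the 4th.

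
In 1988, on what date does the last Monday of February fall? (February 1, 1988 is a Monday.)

29 February 1988

February 1988 begins on a Monday, so the first Monday is February 1.
February 1988 has 29 days. Adding weeks: 1, 8, 15, 22, 29 — the last one ≤ 29 is the 29th.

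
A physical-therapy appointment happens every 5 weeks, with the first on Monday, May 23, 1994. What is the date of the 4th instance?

The 4th occurrence is 3 intervals after the first: 3 × 35 = 105 days after May 23, 1994.
May has 31 days — 8 days to the end of May leaves 97.
Jun has 30 days (67 left).
Jul has 31 days (36 left).
Aug has 31 days (5 left).
5 days into Sep → Sep 5, 1994.

Sep 5, 1994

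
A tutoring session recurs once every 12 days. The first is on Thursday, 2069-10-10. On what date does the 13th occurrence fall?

The 13th occurrence is 12 intervals after the first: 12 × 12 = 144 days after 2069-10-10.
October has 31 days — 21 days to the end of October leaves 123.
November has 30 days (93 left).
December has 31 days (62 left).
January has 31 days (31 left).
February has 28 days (3 left).
3 days into March → 2070-03-03.

2070-03-03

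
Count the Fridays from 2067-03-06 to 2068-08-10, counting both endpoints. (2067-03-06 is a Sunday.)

2067-03-06 is a Sunday; the first Friday on or after it is 2067-03-11 (5 days later).
From 2067-03-11 to 2068-08-10: 295 + 223 = 518 days (rest of 2067, to 2068-08-10 in 2068).
518 ÷ 7 = 74 full weeks with remainder 0, so 74 more Fridays after the first → 75.

75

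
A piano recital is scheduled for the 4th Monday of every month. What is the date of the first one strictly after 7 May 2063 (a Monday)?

May 2063 starts on a Tuesday; its first Monday is the 7th, so the 4th Monday is the 28th — 28 May 2063.
28 May 2063 is after 7 May 2063, so that is the next one.

28 May 2063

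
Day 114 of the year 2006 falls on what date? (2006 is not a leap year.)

2006-04-24

January has 31 days (114 − 31 = 83 remain).
February has 28 days (83 − 28 = 55 remain).
March has 31 days (55 − 31 = 24 remain).
24 into April → April 24.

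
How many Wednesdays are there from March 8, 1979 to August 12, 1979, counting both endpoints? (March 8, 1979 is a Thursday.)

22

March 8, 1979 is a Thursday; the first Wednesday on or after it is March 14, 1979 (6 days later).
From March 14, 1979 to August 12, 1979: 17 + 30 + 31 + 30 + 31 + 12 = 151 days (rest of March, April, May, June, July, August).
151 ÷ 7 = 21 full weeks with remainder 4, so 21 more Wednesdays after the first → 22.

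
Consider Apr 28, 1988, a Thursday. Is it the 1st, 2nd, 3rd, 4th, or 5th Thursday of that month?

4th

Day 28 falls in week ⌈28/7⌉ of the month.
Days 1–7 hold the 1st Thursday, 8–14 the 2nd, 15–21 the 3rd, 22–28 the 4th, 29–31 the 5th.
28 is in the range for the 4th.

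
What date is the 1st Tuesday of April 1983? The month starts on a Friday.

1983-04-05

April 1983 begins on a Friday, so the first Tuesday is April 5 (4 days later).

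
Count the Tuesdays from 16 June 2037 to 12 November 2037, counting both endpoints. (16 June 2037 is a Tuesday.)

22

16 June 2037 is a Tuesday; the first Tuesday on or after it is 16 June 2037.
From 16 June 2037 to 12 November 2037: 14 + 31 + 31 + 30 + 31 + 12 = 149 days (rest of June, July, August, September, October, November).
149 ÷ 7 = 21 full weeks with remainder 2, so 21 more Tuesdays after the first → 22.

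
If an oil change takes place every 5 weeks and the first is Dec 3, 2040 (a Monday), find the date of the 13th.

The 13th occurrence is 12 intervals after the first: 12 × 35 = 420 days after Dec 3, 2040.
Dec has 31 days — 28 days to the end of Dec leaves 392.
Jan has 31 days (361 left).
Feb has 28 days (333 left).
Mar has 31 days (302 left).
Apr has 30 days (272 left).
May has 31 days (241 left).
Jun has 30 days (211 left).
Jul has 31 days (180 left).
Aug has 31 days (149 left).
Sep has 30 days (119 left).
Oct has 31 days (88 left).
Nov has 30 days (58 left).
Dec has 31 days (27 left).
27 days into Jan → Jan 27, 2042.

Jan 27, 2042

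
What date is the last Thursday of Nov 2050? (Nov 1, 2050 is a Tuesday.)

Nov 2050 begins on a Tuesday, so the first Thursday is Nov 3 (2 days later).
Nov 2050 has 30 days. Adding weeks: 3, 10, 17, 24 — the last one ≤ 30 is the 24th.

Nov 24, 2050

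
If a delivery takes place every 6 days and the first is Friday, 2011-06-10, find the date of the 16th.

2011-09-08

The 16th occurrence is 15 intervals after the first: 15 × 6 = 90 days after 2011-06-10.
June has 30 days — 20 days to the end of June leaves 70.
July has 31 days (39 left).
August has 31 days (8 left).
8 days into September → 2011-09-08.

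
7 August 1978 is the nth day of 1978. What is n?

219

Days in months before August: 31 + 28 + 31 + 30 + 31 + 30 + 31 = 212.
Plus 7 days into August → day 219.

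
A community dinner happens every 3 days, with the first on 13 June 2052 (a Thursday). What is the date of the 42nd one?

The 42nd occurrence is 41 intervals after the first: 41 × 3 = 123 days after 13 June 2052.
June has 30 days — 17 days to the end of June leaves 106.
July has 31 days (75 left).
August has 31 days (44 left).
September has 30 days (14 left).
14 days into October → 14 October 2052.

14 October 2052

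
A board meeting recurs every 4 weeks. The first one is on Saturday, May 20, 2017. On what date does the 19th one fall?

The 19th occurrence is 18 intervals after the first: 18 × 28 = 504 days after May 20, 2017.
May has 31 days — 11 days to the end of May leaves 493.
From end of May to end of 2017 is 214 days (279 left).
January has 31 days (248 left).
February has 28 days (220 left).
March has 31 days (189 left).
April has 30 days (159 left).
May has 31 days (128 left).
June has 30 days (98 left).
July has 31 days (67 left).
August has 31 days (36 left).
September has 30 days (6 left).
6 days into October → October 6, 2018.

October 6, 2018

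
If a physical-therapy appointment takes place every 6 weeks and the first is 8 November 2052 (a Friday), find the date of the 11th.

2 January 2054

The 11th occurrence is 10 intervals after the first: 10 × 42 = 420 days after 8 November 2052.
November has 30 days — 22 days to the end of November leaves 398.
December has 31 days (367 left).
January has 31 days (336 left).
February has 28 days (308 left).
March has 31 days (277 left).
April has 30 days (247 left).
May has 31 days (216 left).
June has 30 days (186 left).
July has 31 days (155 left).
August has 31 days (124 left).
September has 30 days (94 left).
October has 31 days (63 left).
November has 30 days (33 left).
December has 31 days (2 left).
2 days into January → 2 January 2054.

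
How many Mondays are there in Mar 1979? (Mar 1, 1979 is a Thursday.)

4

Mar 1, 1979 is a Thursday; the first Monday on or after it is Mar 5, 1979 (4 days later).
From Mar 5, 1979 to Mar 31, 1979 is 31 − 5 = 26 days.
26 ÷ 7 = 3 full weeks with remainder 5, so 3 more Mondays after the first → 4.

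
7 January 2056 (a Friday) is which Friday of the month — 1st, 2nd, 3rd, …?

Day 7 falls in week ⌈7/7⌉ of the month.
Days 1–7 hold the 1st Friday, 8–14 the 2nd, 15–21 the 3rd, 22–28 the 4th, 29–31 the 5th.
7 is in the range for the 1st.

1st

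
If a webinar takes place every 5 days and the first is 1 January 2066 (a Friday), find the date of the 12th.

The 12th occurrence is 11 intervals after the first: 11 × 5 = 55 days after 1 January 2066.
January has 31 days — 30 days to the end of January leaves 25.
25 days into February → 25 February 2066.

25 February 2066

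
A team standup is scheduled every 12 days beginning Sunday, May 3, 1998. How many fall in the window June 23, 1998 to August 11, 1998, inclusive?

4

Occurrences land 12·i days after May 3, 1998 for i = 0, 1, 2, …
June 23, 1998 is 51 days after the start; 51 ÷ 12 = 4 remainder 3; since the remainder is 3, round up to i = 5. First occurrence in the window: #6 on July 2, 1998 (5×12 = 60 days in).
August 11, 1998 is 100 days after the start; 100 ÷ 12 = 8 remainder 4. Last occurrence in the window: #9 on August 7, 1998.
Occurrences #6 through #9: 4 in total.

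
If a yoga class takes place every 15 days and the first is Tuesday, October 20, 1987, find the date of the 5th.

December 19, 1987

The 5th occurrence is 4 intervals after the first: 4 × 15 = 60 days after October 20, 1987.
October has 31 days — 11 days to the end of October leaves 49.
November has 30 days (19 left).
19 days into December → December 19, 1987.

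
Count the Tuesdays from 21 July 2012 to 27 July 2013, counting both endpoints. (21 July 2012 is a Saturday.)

21 July 2012 is a Saturday; the first Tuesday on or after it is 24 July 2012 (3 days later).
From 24 July 2012 to 27 July 2013: 160 + 208 = 368 days (rest of 2012, to 27 July 2013 in 2013).
368 ÷ 7 = 52 full weeks with remainder 4, so 52 more Tuesdays after the first → 53.

53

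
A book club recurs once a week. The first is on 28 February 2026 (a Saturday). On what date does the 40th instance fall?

The 40th occurrence is 39 intervals after the first: 39 × 7 = 273 days after 28 February 2026.
February has 28 days — 0 days to the end of February leaves 273.
March has 31 days (242 left).
April has 30 days (212 left).
May has 31 days (181 left).
June has 30 days (151 left).
July has 31 days (120 left).
August has 31 days (89 left).
September has 30 days (59 left).
October has 31 days (28 left).
28 days into November → 28 November 2026.

28 November 2026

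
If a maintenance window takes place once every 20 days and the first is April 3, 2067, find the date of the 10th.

September 30, 2067

The 10th occurrence is 9 intervals after the first: 9 × 20 = 180 days after April 3, 2067.
April has 30 days — 27 days to the end of April leaves 153.
May has 31 days (122 left).
June has 30 days (92 left).
July has 31 days (61 left).
August has 31 days (30 left).
30 days into September → September 30, 2067.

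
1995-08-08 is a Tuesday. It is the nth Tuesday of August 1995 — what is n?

2nd

Day 8 falls in week ⌈8/7⌉ of the month.
Days 1–7 hold the 1st Tuesday, 8–14 the 2nd, 15–21 the 3rd, 22–28 the 4th, 29–31 the 5th.
8 is in the range for the 2nd.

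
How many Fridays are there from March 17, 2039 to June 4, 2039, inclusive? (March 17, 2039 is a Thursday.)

12

March 17, 2039 is a Thursday; the first Friday on or after it is March 18, 2039 (1 day later).
From March 18, 2039 to June 4, 2039: 13 + 30 + 31 + 4 = 78 days (rest of March, April, May, June).
78 ÷ 7 = 11 full weeks with remainder 1, so 11 more Fridays after the first → 12.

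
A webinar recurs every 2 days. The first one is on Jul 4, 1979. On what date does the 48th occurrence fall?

Oct 6, 1979

The 48th occurrence is 47 intervals after the first: 47 × 2 = 94 days after Jul 4, 1979.
Jul has 31 days — 27 days to the end of Jul leaves 67.
Aug has 31 days (36 left).
Sep has 30 days (6 left).
6 days into Oct → Oct 6, 1979.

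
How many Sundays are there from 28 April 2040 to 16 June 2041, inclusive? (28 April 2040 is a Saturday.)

60

28 April 2040 is a Saturday; the first Sunday on or after it is 29 April 2040 (1 day later).
From 29 April 2040 to 16 June 2041: 246 + 167 = 413 days (rest of 2040, to 16 June 2041 in 2041).
413 ÷ 7 = 59 full weeks with remainder 0, so 59 more Sundays after the first → 60.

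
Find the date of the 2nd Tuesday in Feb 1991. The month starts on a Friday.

Feb 12, 1991

Feb 1991 begins on a Friday, so the first Tuesday is Feb 5 (4 days later).
The 2nd Tuesday is 1 weeks later: 5 + 7 = 12.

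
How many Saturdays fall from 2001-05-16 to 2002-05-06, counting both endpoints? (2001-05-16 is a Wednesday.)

2001-05-16 is a Wednesday; the first Saturday on or after it is 2001-05-19 (3 days later).
From 2001-05-19 to 2002-05-06: 226 + 126 = 352 days (rest of 2001, to 2002-05-06 in 2002).
352 ÷ 7 = 50 full weeks with remainder 2, so 50 more Saturdays after the first → 51.

51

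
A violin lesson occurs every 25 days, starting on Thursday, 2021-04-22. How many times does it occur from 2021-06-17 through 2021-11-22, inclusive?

6

Occurrences land 25·i days after 2021-04-22 for i = 0, 1, 2, …
2021-06-17 is 56 days after the start; 56 ÷ 25 = 2 remainder 6; since the remainder is 6, round up to i = 3. First occurrence in the window: #4 on 2021-07-06 (3×25 = 75 days in).
2021-11-22 is 214 days after the start; 214 ÷ 25 = 8 remainder 14. Last occurrence in the window: #9 on 2021-11-08.
Occurrences #4 through #9: 6 in total.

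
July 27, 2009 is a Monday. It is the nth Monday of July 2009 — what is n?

4th

Day 27 falls in week ⌈27/7⌉ of the month.
Days 1–7 hold the 1st Monday, 8–14 the 2nd, 15–21 the 3rd, 22–28 the 4th, 29–31 the 5th.
27 is in the range for the 4th.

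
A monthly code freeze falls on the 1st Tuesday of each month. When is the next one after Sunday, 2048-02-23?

2048-03-03

February 2048 starts on a Saturday, so its 1st Tuesday is 2048-02-04 (3 days in).
That is not after 2048-02-23, so look at March 2048.
March 2048 starts on a Sunday, so its 1st Tuesday is 2048-03-03 (2 days in).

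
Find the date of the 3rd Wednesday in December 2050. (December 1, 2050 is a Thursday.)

December 21, 2050

December 2050 begins on a Thursday, so the first Wednesday is December 7 (6 days later).
The 3rd Wednesday is 2 weeks later: 7 + 14 = 21.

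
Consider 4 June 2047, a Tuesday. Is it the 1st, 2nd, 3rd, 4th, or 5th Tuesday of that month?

1st

Day 4 falls in week ⌈4/7⌉ of the month.
Days 1–7 hold the 1st Tuesday, 8–14 the 2nd, 15–21 the 3rd, 22–28 the 4th, 29–31 the 5th.
4 is in the range for the 1st.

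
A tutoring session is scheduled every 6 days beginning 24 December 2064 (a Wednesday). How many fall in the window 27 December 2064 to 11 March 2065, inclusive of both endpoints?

Occurrences land 6·i days after 24 December 2064 for i = 0, 1, 2, …
27 December 2064 is 3 days after the start; 3 ÷ 6 = 0 remainder 3; since the remainder is 3, round up to i = 1. First occurrence in the window: #2 on 30 December 2064 (1×6 = 6 days in).
11 March 2065 is 77 days after the start; 77 ÷ 6 = 12 remainder 5. Last occurrence in the window: #13 on 6 March 2065.
Occurrences #2 through #13: 12 in total.

12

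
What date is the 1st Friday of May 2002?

The first Friday of May 2002 is May 3.

May 3, 2002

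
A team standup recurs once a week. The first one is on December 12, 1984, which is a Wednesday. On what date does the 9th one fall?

February 6, 1985

The 9th occurrence is 8 intervals after the first: 8 × 7 = 56 days after December 12, 1984.
December has 31 days — 19 days to the end of December leaves 37.
January has 31 days (6 left).
6 days into February → February 6, 1985.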